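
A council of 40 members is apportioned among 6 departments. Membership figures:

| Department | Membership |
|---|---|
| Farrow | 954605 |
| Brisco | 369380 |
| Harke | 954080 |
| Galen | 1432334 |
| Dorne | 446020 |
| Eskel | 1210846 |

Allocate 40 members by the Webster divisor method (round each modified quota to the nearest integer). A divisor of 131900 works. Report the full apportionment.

With modified divisor 131900: modified quotas Farrow 7.237, Brisco 2.800, Harke 7.233, Galen 10.859, Dorne 3.382, Eskel 9.180.
Rounding to the nearest integer: Farrow 7, Brisco 3, Harke 7, Galen 11, Dorne 3, Eskel 9 (total 40).

Farrow 7; Brisco 3; Harke 7; Galen 11; Dorne 3; Eskel 9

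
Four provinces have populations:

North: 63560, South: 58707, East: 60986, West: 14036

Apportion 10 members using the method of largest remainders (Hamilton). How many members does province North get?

The standard divisor is 197289/10 ≈ 19728.9.
Standard quotas: North 3.2217, South 2.9757, East 3.0912, West 0.7114.
Lower quotas: North 3, South 2, East 3, West 0 (sum 8, leaving 2 seats).
Remainders in descending order: South 0.9757, West 0.7114, North 0.2217, East 0.0912.
Largest remainders: South, West receive the extra seats.
North receives 3.

3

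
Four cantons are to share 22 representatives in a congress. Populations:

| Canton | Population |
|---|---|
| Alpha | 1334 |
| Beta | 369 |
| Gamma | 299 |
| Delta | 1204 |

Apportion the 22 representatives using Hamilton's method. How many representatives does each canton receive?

Alpha=9, Beta=3, Gamma=2, Delta=8

Standard divisor: 3206 ÷ 22 ≈ 145.727.
Standard quotas: Alpha 9.154, Beta 2.532, Gamma 2.052, Delta 8.262.
Lower quotas: Alpha 9, Beta 2, Gamma 2, Delta 8 (sum 21, leaving 1 seat).
Remainders in descending order: Beta 0.532, Delta 0.262, Alpha 0.154, Gamma 0.052.
The surplus seat goes to Beta.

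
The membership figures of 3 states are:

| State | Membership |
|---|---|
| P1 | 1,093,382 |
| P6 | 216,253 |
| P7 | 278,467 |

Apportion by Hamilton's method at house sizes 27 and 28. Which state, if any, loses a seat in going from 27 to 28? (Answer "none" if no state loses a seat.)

none

At 27 seats: P1 18, P6 4, P7 5.
At 28 seats: P1 19, P6 4, P7 5.
No state's allocation decreased.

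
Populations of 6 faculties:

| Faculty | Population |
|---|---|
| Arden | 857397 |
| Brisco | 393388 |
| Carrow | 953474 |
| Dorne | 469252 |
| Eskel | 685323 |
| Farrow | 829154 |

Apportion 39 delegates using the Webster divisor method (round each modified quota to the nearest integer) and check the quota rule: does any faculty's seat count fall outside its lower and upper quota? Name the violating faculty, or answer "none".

none

Standard quotas: Arden 7.984, Brisco 3.663, Carrow 8.879, Dorne 4.370, Eskel 6.382, Farrow 7.721.
Webster allocation: Arden 8, Brisco 4, Carrow 9, Dorne 4, Eskel 6, Farrow 8.
Every allocation lies between the lower and upper quota.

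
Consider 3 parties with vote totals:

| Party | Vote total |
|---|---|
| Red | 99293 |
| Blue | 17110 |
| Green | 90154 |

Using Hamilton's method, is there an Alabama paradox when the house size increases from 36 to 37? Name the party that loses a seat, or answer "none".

At 36 seats: Red 17, Blue 3, Green 16.
At 37 seats: Red 18, Blue 3, Green 16.
No party's allocation decreased.

none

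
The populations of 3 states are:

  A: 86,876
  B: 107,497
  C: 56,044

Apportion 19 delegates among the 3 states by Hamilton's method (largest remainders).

Total 250417; standard divisor 250417/19 ≈ 13179.842.
Standard quotas: A 6.5916, B 8.1562, C 4.2523.
Lower quotas: A 6, B 8, C 4 (sum 18, leaving 1 seat).
Remainders in descending order: A 0.5916, C 0.2523, B 0.1562.
The surplus seat goes to A.

A=7; B=8; C=4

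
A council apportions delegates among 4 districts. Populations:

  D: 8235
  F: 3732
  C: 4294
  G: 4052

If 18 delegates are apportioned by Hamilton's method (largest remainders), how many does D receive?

The standard divisor is 20313/18 ≈ 1128.5.
Standard quotas: D 7.2973, F 3.3070, C 3.8051, G 3.5906.
Lower quotas: D 7, F 3, C 3, G 3 (sum 16, leaving 2 seats).
Remainders in descending order: C 0.8051, G 0.5906, F 0.3070, D 0.2973.
The surplus seats go to C, G.
D receives 7.

7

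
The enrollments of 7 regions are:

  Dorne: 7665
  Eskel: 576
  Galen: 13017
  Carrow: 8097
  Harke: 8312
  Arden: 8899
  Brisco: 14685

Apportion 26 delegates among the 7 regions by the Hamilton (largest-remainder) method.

Dorne 3, Eskel 0, Galen 6, Carrow 3, Harke 4, Arden 4, Brisco 6

Standard divisor: 61251 ÷ 26 ≈ 2355.808.
Standard quotas: Dorne 3.2537, Eskel 0.2445, Galen 5.5255, Carrow 3.4370, Harke 3.5283, Arden 3.7775, Brisco 6.2335.
Lower quotas: Dorne 3, Eskel 0, Galen 5, Carrow 3, Harke 3, Arden 3, Brisco 6 (sum 23, leaving 3 seats).
Remainders in descending order: Arden 0.7775, Harke 0.5283, Galen 0.5255, Carrow 0.4370, Dorne 0.2537, Eskel 0.2445, Brisco 0.2335.
Largest remainders: Arden, Harke, Galen receive the extra seats.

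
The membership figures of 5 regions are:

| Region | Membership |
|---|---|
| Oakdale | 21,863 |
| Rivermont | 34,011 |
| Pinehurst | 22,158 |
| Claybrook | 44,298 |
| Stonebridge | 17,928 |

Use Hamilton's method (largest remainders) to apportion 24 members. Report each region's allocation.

Standard divisor: 140258 ÷ 24 ≈ 5844.083.
Standard quotas: Oakdale 3.7410, Rivermont 5.8197, Pinehurst 3.7915, Claybrook 7.5800, Stonebridge 3.0677.
Lower quotas: Oakdale 3, Rivermont 5, Pinehurst 3, Claybrook 7, Stonebridge 3 (sum 21, leaving 3 seats).
Remainders in descending order: Rivermont 0.8197, Pinehurst 0.7915, Oakdale 0.7410, Claybrook 0.5800, Stonebridge 0.0677.
Largest remainders: Rivermont, Pinehurst, Oakdale receive the extra seats.

Oakdale 4, Rivermont 6, Pinehurst 4, Claybrook 7, Stonebridge 3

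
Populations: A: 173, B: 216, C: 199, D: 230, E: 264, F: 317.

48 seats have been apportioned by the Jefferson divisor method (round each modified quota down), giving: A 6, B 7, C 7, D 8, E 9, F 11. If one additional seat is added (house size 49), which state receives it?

B

Priority for the next seat is population ÷ (current seats + 1).
Priorities: A 24.714, B 27.000, C 24.875, D 25.556, E 26.400, F 26.417.
Highest priority: B.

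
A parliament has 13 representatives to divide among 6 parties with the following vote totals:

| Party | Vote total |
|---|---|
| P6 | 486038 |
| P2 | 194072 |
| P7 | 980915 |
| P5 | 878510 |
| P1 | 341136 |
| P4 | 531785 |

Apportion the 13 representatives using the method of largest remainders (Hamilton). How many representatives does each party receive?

P6=2, P2=1, P7=4, P5=3, P1=1, P4=2

Standard divisor: 3412456 ÷ 13 ≈ 262496.615.
Standard quotas: P6 1.8516, P2 0.7393, P7 3.7369, P5 3.3467, P1 1.2996, P4 2.0259.
Lower quotas: P6 1, P2 0, P7 3, P5 3, P1 1, P4 2 (sum 10, leaving 3 seats).
Remainders in descending order: P6 0.8516, P2 0.7393, P7 0.7369, P5 0.3467, P1 0.2996, P4 0.0259.
The surplus seats go to P6, P2, P7.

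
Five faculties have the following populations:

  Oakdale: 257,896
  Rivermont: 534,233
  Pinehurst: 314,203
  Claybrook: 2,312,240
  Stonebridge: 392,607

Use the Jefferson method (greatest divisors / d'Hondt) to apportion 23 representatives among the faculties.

Oakdale: 1, Rivermont: 3, Pinehurst: 2, Claybrook: 15, Stonebridge: 2

Standard divisor 3811179/23 ≈ 165703.435; standard quotas: Oakdale 1.556, Rivermont 3.224, Pinehurst 1.896, Claybrook 13.954, Stonebridge 2.369.
Rounding down gives 1, 3, 1, 13, 2 = 20 seats, so the divisor must be adjusted.
With modified divisor 149300: modified quotas Oakdale 1.727, Rivermont 3.578, Pinehurst 2.105, Claybrook 15.487, Stonebridge 2.630.
Rounding down: Oakdale 1, Rivermont 3, Pinehurst 2, Claybrook 15, Stonebridge 2 (total 23).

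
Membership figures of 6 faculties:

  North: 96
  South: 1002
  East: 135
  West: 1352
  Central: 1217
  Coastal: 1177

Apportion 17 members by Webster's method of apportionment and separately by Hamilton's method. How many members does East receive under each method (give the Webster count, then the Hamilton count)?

0 and 1

Webster: North 0, South 4, East 0, West 5, Central 4, Coastal 4.
Hamilton: North 0, South 3, East 1, West 5, Central 4, Coastal 4.
East gets 0 under Webster and 1 under Hamilton.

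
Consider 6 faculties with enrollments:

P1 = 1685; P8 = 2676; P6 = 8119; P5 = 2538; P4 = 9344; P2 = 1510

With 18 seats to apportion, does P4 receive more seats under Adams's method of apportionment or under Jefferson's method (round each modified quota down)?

Jefferson

Adams: P1 2, P8 2, P6 5, P5 2, P4 6, P2 1.
Jefferson: P1 1, P8 2, P6 6, P5 1, P4 7, P2 1.
P4 gets 6 under Adams and 7 under Jefferson.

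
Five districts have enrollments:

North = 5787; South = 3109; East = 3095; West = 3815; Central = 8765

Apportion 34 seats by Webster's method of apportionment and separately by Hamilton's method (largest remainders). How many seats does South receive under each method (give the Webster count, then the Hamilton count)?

4 and 5

Webster: North 8, South 4, East 4, West 5, Central 13.
Hamilton: North 8, South 5, East 4, West 5, Central 12.
South gets 4 under Webster and 5 under Hamilton.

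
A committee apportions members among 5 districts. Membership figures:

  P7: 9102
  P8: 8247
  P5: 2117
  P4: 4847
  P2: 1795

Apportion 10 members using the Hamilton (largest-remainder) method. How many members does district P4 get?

The standard divisor is 26108/10 ≈ 2610.8.
Standard quotas: P7 3.4863, P8 3.1588, P5 0.8109, P4 1.8565, P2 0.6875.
Lower quotas: P7 3, P8 3, P5 0, P4 1, P2 0 (sum 7, leaving 3 seats).
Remainders in descending order: P4 0.8565, P5 0.8109, P2 0.6875, P7 0.4863, P8 0.1588.
Largest remainders: P4, P5, P2 receive the extra seats.
P4 receives 2.

2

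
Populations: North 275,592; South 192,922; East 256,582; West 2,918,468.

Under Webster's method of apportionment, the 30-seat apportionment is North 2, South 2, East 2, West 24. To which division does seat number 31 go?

Priority for the next seat is population ÷ (current seats + 0.5).
Priorities: North 110236.800, South 77168.800, East 102632.800, West 119121.143.
Highest priority: West.

West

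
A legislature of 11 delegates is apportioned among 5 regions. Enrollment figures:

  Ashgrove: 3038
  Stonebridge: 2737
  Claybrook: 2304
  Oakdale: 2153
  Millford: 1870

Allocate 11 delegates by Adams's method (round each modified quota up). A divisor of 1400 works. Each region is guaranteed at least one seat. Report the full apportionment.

Ashgrove: 3; Stonebridge: 2; Claybrook: 2; Oakdale: 2; Millford: 2

With modified divisor 1400: modified quotas Ashgrove 2.170, Stonebridge 1.955, Claybrook 1.646, Oakdale 1.538, Millford 1.336.
Rounding up: Ashgrove 3, Stonebridge 2, Claybrook 2, Oakdale 2, Millford 2 (total 11).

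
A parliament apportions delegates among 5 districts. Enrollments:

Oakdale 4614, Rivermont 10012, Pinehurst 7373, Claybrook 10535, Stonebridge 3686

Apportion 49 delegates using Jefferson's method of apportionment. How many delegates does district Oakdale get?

Standard divisor 36220/49 ≈ 739.184; standard quotas: Oakdale 6.242, Rivermont 13.545, Pinehurst 9.975, Claybrook 14.252, Stonebridge 4.987.
Rounding down gives 6, 13, 9, 14, 4 = 46 seats, so the divisor must be adjusted.
With modified divisor 710: modified quotas Oakdale 6.499, Rivermont 14.101, Pinehurst 10.385, Claybrook 14.838, Stonebridge 5.192.
Rounding down: Oakdale 6, Rivermont 14, Pinehurst 10, Claybrook 14, Stonebridge 5 (total 49).
Oakdale receives 6.

6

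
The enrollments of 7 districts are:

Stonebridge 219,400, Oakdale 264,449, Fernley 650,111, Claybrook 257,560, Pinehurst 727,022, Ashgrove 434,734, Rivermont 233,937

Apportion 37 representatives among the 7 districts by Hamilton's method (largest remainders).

Total 2787213; standard divisor 2787213/37 ≈ 75330.081.
Standard quotas: Stonebridge 2.9125, Oakdale 3.5105, Fernley 8.6302, Claybrook 3.4191, Pinehurst 9.6512, Ashgrove 5.7711, Rivermont 3.1055.
Lower quotas: Stonebridge 2, Oakdale 3, Fernley 8, Claybrook 3, Pinehurst 9, Ashgrove 5, Rivermont 3 (sum 33, leaving 4 seats).
Remainders in descending order: Stonebridge 0.9125, Ashgrove 0.7711, Pinehurst 0.6512, Fernley 0.6302, Oakdale 0.5105, Claybrook 0.4191, Rivermont 0.1055.
Largest remainders: Stonebridge, Ashgrove, Pinehurst, Fernley receive the extra seats.

Stonebridge 3, Oakdale 3, Fernley 9, Claybrook 3, Pinehurst 10, Ashgrove 6, Rivermont 3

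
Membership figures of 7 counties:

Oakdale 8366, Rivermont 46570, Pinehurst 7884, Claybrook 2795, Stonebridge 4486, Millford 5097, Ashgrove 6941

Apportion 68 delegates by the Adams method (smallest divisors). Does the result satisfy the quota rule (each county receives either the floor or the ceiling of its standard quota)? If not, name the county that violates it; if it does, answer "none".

Standard quotas: Oakdale 6.926, Rivermont 38.554, Pinehurst 6.527, Claybrook 2.314, Stonebridge 3.714, Millford 4.220, Ashgrove 5.746.
Adams allocation: Oakdale 7, Rivermont 37, Pinehurst 7, Claybrook 3, Stonebridge 4, Millford 4, Ashgrove 6.
Rivermont has quota 38.554 (lower 38, upper 39) but receives 37 — outside the quota interval.

Rivermont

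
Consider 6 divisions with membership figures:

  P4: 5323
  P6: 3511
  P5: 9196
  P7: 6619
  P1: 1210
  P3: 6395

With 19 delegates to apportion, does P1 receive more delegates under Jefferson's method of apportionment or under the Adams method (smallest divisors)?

Adams

Jefferson: P4 3, P6 2, P5 6, P7 4, P1 0, P3 4.
Adams: P4 3, P6 2, P5 5, P7 4, P1 1, P3 4.
P1 gets 0 under Jefferson and 1 under Adams.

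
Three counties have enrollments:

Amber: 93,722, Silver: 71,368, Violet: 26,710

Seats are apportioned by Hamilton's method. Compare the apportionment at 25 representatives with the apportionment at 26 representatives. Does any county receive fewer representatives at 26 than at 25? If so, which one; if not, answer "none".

Violet

At 25 seats: Amber 12, Silver 9, Violet 4.
At 26 seats: Amber 13, Silver 10, Violet 3.
Violet drops from 4 to 3.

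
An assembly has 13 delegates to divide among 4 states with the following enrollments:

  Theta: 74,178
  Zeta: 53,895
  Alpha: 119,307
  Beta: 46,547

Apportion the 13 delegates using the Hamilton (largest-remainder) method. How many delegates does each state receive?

Theta: 3; Zeta: 3; Alpha: 5; Beta: 2

Standard divisor: 293927 ÷ 13 ≈ 22609.769.
Standard quotas: Theta 3.2808, Zeta 2.3837, Alpha 5.2768, Beta 2.0587.
Lower quotas: Theta 3, Zeta 2, Alpha 5, Beta 2 (sum 12, leaving 1 seat).
Remainders in descending order: Zeta 0.3837, Theta 0.2808, Alpha 0.2768, Beta 0.0587.
Largest remainder: Zeta receives the extra seat.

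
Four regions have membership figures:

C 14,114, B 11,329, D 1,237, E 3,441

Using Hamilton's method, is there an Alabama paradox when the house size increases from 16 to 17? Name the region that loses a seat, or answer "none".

At 16 seats: C 7, B 6, D 1, E 2.
At 17 seats: C 8, B 6, D 1, E 2.
No region's allocation decreased.

none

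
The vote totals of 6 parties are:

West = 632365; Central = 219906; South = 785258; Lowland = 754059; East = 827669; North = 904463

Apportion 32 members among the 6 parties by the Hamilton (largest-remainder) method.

West=5; Central=2; South=6; Lowland=6; East=6; North=7

Standard divisor: 4123720 ÷ 32 ≈ 128866.25.
Standard quotas: West 4.9071, Central 1.7065, South 6.0936, Lowland 5.8515, East 6.4227, North 7.0186.
Lower quotas: West 4, Central 1, South 6, Lowland 5, East 6, North 7 (sum 29, leaving 3 seats).
Remainders in descending order: West 0.9071, Lowland 0.8515, Central 0.7065, East 0.4227, South 0.0936, North 0.0186.
The surplus seats go to West, Lowland, Central.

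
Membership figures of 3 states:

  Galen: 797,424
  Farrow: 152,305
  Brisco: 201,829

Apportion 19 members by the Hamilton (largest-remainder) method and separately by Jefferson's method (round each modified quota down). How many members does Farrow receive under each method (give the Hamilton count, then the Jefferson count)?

Hamilton: Galen 13, Farrow 3, Brisco 3.
Jefferson: Galen 14, Farrow 2, Brisco 3.
Farrow gets 3 under Hamilton and 2 under Jefferson.

3 and 2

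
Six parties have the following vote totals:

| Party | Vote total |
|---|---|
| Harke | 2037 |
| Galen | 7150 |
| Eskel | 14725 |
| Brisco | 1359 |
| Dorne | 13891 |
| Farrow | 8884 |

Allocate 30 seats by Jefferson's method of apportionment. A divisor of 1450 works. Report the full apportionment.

With modified divisor 1450: modified quotas Harke 1.405, Galen 4.931, Eskel 10.155, Brisco 0.937, Dorne 9.580, Farrow 6.127.
Rounding down: Harke 1, Galen 4, Eskel 10, Brisco 0, Dorne 9, Farrow 6 (total 30).

Harke 1; Galen 4; Eskel 10; Brisco 0; Dorne 9; Farrow 6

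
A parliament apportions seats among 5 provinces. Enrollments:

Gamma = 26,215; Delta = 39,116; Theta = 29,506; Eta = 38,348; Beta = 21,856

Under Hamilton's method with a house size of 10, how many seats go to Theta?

2

Standard divisor: 155041 ÷ 10 ≈ 15504.1.
Standard quotas: Gamma 1.6908, Delta 2.5229, Theta 1.9031, Eta 2.4734, Beta 1.4097.
Lower quotas: Gamma 1, Delta 2, Theta 1, Eta 2, Beta 1 (sum 7, leaving 3 seats).
Remainders in descending order: Theta 0.9031, Gamma 0.6908, Delta 0.5229, Eta 0.4734, Beta 0.4097.
Largest remainders: Theta, Gamma, Delta receive the extra seats.
Theta receives 2.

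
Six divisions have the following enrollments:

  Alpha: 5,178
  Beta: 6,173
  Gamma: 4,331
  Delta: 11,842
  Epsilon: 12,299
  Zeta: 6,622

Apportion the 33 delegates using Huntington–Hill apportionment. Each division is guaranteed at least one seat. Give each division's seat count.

With divisor 1423: modified quotas Alpha 3.639, Beta 4.338, Gamma 3.044, Delta 8.322, Epsilon 8.643, Zeta 4.654.
Geometric-mean thresholds: Alpha √(3·4)=3.464, Beta √(4·5)=4.472, Gamma √(3·4)=3.464, Delta √(8·9)=8.485, Epsilon √(8·9)=8.485, Zeta √(4·5)=4.472.
Each quota rounded against its threshold gives Alpha 4, Beta 4, Gamma 3, Delta 8, Epsilon 9, Zeta 5 (total 33).

Alpha: 4, Beta: 4, Gamma: 3, Delta: 8, Epsilon: 9, Zeta: 5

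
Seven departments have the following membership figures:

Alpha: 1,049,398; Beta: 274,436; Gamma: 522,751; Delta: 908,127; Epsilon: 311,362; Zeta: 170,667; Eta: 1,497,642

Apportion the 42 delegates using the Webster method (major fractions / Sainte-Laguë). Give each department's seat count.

Standard divisor 4734383/42 ≈ 112723.405; standard quotas: Alpha 9.309, Beta 2.435, Gamma 4.637, Delta 8.056, Epsilon 2.762, Zeta 1.514, Eta 13.286.
Rounding to the nearest integer gives Alpha 9, Beta 2, Gamma 5, Delta 8, Epsilon 3, Zeta 2, Eta 13 — total 42, matching the house size, so no adjustment is needed.

Alpha 9; Beta 2; Gamma 5; Delta 8; Epsilon 3; Zeta 2; Eta 13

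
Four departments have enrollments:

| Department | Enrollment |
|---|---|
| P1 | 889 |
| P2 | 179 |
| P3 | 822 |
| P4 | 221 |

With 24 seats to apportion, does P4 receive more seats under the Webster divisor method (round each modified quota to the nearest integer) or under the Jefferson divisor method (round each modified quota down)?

Webster

Webster: P1 10, P2 2, P3 9, P4 3.
Jefferson: P1 10, P2 2, P3 10, P4 2.
P4 gets 3 under Webster and 2 under Jefferson.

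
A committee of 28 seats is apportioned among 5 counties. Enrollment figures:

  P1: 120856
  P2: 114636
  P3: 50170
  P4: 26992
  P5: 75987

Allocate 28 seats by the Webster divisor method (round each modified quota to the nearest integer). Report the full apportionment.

Standard divisor 388641/28 ≈ 13880.036; standard quotas: P1 8.707, P2 8.259, P3 3.615, P4 1.945, P5 5.475.
Rounding to the nearest integer gives P1 9, P2 8, P3 4, P4 2, P5 5 — total 28, matching the house size, so no adjustment is needed.

P1 9, P2 8, P3 4, P4 2, P5 5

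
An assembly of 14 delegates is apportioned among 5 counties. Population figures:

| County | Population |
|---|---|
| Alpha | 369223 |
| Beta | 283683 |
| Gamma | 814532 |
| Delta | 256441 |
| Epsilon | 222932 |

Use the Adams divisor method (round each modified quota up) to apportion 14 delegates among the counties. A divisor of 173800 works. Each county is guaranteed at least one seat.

Alpha: 3; Beta: 2; Gamma: 5; Delta: 2; Epsilon: 2

With modified divisor 173800: modified quotas Alpha 2.124, Beta 1.632, Gamma 4.687, Delta 1.475, Epsilon 1.283.
Rounding up: Alpha 3, Beta 2, Gamma 5, Delta 2, Epsilon 2 (total 14).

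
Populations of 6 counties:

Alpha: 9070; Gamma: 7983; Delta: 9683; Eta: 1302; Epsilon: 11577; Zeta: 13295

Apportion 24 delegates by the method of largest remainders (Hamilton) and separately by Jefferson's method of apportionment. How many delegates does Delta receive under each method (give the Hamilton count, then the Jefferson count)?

4 and 5

Hamilton: Alpha 4, Gamma 4, Delta 4, Eta 1, Epsilon 5, Zeta 6.
Jefferson: Alpha 4, Gamma 4, Delta 5, Eta 0, Epsilon 5, Zeta 6.
Delta gets 4 under Hamilton and 5 under Jefferson.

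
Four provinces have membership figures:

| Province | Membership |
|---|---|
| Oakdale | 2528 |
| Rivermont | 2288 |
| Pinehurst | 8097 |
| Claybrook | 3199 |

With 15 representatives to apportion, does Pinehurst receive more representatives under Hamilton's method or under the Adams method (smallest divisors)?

Hamilton

Hamilton: Oakdale 2, Rivermont 2, Pinehurst 8, Claybrook 3.
Adams: Oakdale 3, Rivermont 2, Pinehurst 7, Claybrook 3.
Pinehurst gets 8 under Hamilton and 7 under Adams.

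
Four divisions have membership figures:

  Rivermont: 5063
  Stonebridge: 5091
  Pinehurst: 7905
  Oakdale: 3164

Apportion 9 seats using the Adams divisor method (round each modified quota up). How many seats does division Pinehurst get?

3

Standard divisor 21223/9 ≈ 2358.111; standard quotas: Rivermont 2.147, Stonebridge 2.159, Pinehurst 3.352, Oakdale 1.342.
Rounding up gives 3, 3, 4, 2 = 12 seats, so the divisor must be adjusted.
With modified divisor 2900: modified quotas Rivermont 1.746, Stonebridge 1.756, Pinehurst 2.726, Oakdale 1.091.
Rounding up: Rivermont 2, Stonebridge 2, Pinehurst 3, Oakdale 2 (total 9).
Pinehurst receives 3.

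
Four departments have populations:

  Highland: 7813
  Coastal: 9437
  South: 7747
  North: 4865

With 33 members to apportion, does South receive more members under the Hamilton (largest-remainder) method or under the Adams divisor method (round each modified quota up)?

Hamilton: Highland 9, Coastal 10, South 9, North 5.
Adams: Highland 9, Coastal 10, South 8, North 6.
South gets 9 under Hamilton and 8 under Adams.

Hamilton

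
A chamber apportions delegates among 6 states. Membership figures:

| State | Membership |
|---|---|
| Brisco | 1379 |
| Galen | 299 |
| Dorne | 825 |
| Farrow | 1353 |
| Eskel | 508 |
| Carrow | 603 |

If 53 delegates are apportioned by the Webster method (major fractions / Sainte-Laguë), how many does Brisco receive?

15

Standard divisor 4967/53 ≈ 93.717; standard quotas: Brisco 14.715, Galen 3.190, Dorne 8.803, Farrow 14.437, Eskel 5.421, Carrow 6.434.
Rounding to the nearest integer gives 15, 3, 9, 14, 5, 6 = 52 seats, so the divisor must be adjusted.
With modified divisor 93.15: modified quotas Brisco 14.804, Galen 3.210, Dorne 8.857, Farrow 14.525, Eskel 5.454, Carrow 6.473.
Rounding to the nearest integer: Brisco 15, Galen 3, Dorne 9, Farrow 15, Eskel 5, Carrow 6 (total 53).
Brisco receives 15.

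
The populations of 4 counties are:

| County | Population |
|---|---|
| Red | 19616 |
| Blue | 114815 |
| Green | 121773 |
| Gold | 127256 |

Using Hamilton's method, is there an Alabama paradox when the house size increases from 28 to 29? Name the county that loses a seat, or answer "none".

Red

At 28 seats: Red 2, Blue 8, Green 9, Gold 9.
At 29 seats: Red 1, Blue 9, Green 9, Gold 10.
Red drops from 2 to 1.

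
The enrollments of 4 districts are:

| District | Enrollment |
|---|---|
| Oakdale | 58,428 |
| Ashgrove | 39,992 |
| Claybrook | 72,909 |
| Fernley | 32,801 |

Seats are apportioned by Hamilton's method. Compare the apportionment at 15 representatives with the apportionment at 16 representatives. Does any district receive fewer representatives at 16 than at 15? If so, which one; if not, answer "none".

Fernley

At 15 seats: Oakdale 4, Ashgrove 3, Claybrook 5, Fernley 3.
At 16 seats: Oakdale 5, Ashgrove 3, Claybrook 6, Fernley 2.
Fernley drops from 3 to 2.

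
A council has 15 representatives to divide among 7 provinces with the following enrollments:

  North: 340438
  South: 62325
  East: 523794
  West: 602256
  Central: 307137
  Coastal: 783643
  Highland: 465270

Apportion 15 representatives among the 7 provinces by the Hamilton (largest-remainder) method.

North 2, South 0, East 3, West 3, Central 1, Coastal 4, Highland 2

Standard divisor: 3084863 ÷ 15 ≈ 205657.533.
Standard quotas: North 1.6554, South 0.3031, East 2.5469, West 2.9284, Central 1.4934, Coastal 3.8104, Highland 2.2624.
Lower quotas: North 1, South 0, East 2, West 2, Central 1, Coastal 3, Highland 2 (sum 11, leaving 4 seats).
Remainders in descending order: West 0.9284, Coastal 0.8104, North 0.6554, East 0.5469, Central 0.4934, South 0.3031, Highland 0.2624.
Largest remainders: West, Coastal, North, East receive the extra seats.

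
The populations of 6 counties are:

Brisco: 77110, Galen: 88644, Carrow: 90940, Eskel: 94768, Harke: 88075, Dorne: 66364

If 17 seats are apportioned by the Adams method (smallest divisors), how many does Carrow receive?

3

Standard divisor 505901/17 ≈ 29758.882; standard quotas: Brisco 2.591, Galen 2.979, Carrow 3.056, Eskel 3.185, Harke 2.960, Dorne 2.230.
Rounding up gives 3, 3, 4, 4, 3, 3 = 20 seats, so the divisor must be adjusted.
With modified divisor 35900: modified quotas Brisco 2.148, Galen 2.469, Carrow 2.533, Eskel 2.640, Harke 2.453, Dorne 1.849.
Rounding up: Brisco 3, Galen 3, Carrow 3, Eskel 3, Harke 3, Dorne 2 (total 17).
Carrow receives 3.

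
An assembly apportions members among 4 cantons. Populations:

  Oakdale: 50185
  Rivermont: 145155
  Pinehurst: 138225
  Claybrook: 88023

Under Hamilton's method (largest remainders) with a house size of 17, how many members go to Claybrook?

3

The standard divisor is 421588/17 ≈ 24799.294.
Standard quotas: Oakdale 2.0236, Rivermont 5.8532, Pinehurst 5.5737, Claybrook 3.5494.
Lower quotas: Oakdale 2, Rivermont 5, Pinehurst 5, Claybrook 3 (sum 15, leaving 2 seats).
Remainders in descending order: Rivermont 0.8532, Pinehurst 0.5737, Claybrook 0.5494, Oakdale 0.0236.
The surplus seats go to Rivermont, Pinehurst.
Claybrook receives 3.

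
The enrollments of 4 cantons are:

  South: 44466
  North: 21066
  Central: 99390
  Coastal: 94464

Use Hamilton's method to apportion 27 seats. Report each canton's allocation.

South 5, North 2, Central 10, Coastal 10

Total 259386; standard divisor 259386/27 ≈ 9606.889.
Standard quotas: South 4.6286, North 2.1928, Central 10.3457, Coastal 9.8329.
Lower quotas: South 4, North 2, Central 10, Coastal 9 (sum 25, leaving 2 seats).
Remainders in descending order: Coastal 0.8329, South 0.6286, Central 0.3457, North 0.1928.
Largest remainders: Coastal, South receive the extra seats.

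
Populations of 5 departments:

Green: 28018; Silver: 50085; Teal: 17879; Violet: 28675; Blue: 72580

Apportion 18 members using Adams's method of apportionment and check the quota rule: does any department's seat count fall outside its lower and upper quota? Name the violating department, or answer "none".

Standard quotas: Green 2.557, Silver 4.571, Teal 1.632, Violet 2.617, Blue 6.624.
Adams allocation: Green 3, Silver 4, Teal 2, Violet 3, Blue 6.
Every allocation lies between the lower and upper quota.

none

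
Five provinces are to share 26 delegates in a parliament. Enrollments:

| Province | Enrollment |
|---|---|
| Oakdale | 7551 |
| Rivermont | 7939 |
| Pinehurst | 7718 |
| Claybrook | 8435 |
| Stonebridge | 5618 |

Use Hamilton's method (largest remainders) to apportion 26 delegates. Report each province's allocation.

Oakdale=5; Rivermont=6; Pinehurst=5; Claybrook=6; Stonebridge=4

The standard divisor is 37261/26 ≈ 1433.115.
Standard quotas: Oakdale 5.2689, Rivermont 5.5397, Pinehurst 5.3855, Claybrook 5.8858, Stonebridge 3.9201.
Lower quotas: Oakdale 5, Rivermont 5, Pinehurst 5, Claybrook 5, Stonebridge 3 (sum 23, leaving 3 seats).
Remainders in descending order: Stonebridge 0.9201, Claybrook 0.8858, Rivermont 0.5397, Pinehurst 0.3855, Oakdale 0.2689.
The surplus seats go to Stonebridge, Claybrook, Rivermont.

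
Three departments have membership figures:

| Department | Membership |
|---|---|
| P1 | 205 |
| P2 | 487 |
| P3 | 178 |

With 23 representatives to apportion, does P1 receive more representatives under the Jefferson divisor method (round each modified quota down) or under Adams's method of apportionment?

Adams

Jefferson: P1 5, P2 13, P3 5.
Adams: P1 6, P2 12, P3 5.
P1 gets 5 under Jefferson and 6 under Adams.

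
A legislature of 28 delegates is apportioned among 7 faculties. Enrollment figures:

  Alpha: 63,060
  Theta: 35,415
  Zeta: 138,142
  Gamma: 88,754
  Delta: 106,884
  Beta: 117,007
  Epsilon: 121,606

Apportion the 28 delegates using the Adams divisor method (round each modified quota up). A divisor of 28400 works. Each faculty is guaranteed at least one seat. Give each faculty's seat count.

Alpha 3; Theta 2; Zeta 5; Gamma 4; Delta 4; Beta 5; Epsilon 5

With modified divisor 28400: modified quotas Alpha 2.220, Theta 1.247, Zeta 4.864, Gamma 3.125, Delta 3.764, Beta 4.120, Epsilon 4.282.
Rounding up: Alpha 3, Theta 2, Zeta 5, Gamma 4, Delta 4, Beta 5, Epsilon 5 (total 28).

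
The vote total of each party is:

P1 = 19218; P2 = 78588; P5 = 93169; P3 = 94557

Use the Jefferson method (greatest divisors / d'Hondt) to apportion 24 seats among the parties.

Standard divisor 285532/24 ≈ 11897.167; standard quotas: P1 1.615, P2 6.606, P5 7.831, P3 7.948.
Rounding down gives 1, 6, 7, 7 = 21 seats, so the divisor must be adjusted.
With modified divisor 10900: modified quotas P1 1.763, P2 7.210, P5 8.548, P3 8.675.
Rounding down: P1 1, P2 7, P5 8, P3 8 (total 24).

P1 1, P2 7, P5 8, P3 8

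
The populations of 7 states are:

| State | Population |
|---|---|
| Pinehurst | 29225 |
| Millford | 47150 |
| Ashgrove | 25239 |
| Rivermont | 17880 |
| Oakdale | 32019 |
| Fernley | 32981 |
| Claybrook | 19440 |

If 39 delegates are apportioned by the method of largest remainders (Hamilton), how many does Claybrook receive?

4

Standard divisor: 203934 ÷ 39 ≈ 5229.077.
Standard quotas: Pinehurst 5.5889, Millford 9.0169, Ashgrove 4.8267, Rivermont 3.4193, Oakdale 6.1233, Fernley 6.3072, Claybrook 3.7177.
Lower quotas: Pinehurst 5, Millford 9, Ashgrove 4, Rivermont 3, Oakdale 6, Fernley 6, Claybrook 3 (sum 36, leaving 3 seats).
Remainders in descending order: Ashgrove 0.8267, Claybrook 0.7177, Pinehurst 0.5889, Rivermont 0.4193, Fernley 0.3072, Oakdale 0.1233, Millford 0.0169.
Largest remainders: Ashgrove, Claybrook, Pinehurst receive the extra seats.
Claybrook receives 4.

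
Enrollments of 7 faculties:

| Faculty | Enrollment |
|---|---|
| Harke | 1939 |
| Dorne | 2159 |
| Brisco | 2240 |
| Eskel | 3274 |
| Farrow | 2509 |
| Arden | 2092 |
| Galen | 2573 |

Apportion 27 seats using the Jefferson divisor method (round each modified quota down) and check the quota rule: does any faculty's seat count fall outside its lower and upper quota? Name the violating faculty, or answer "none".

Standard quotas: Harke 3.119, Dorne 3.473, Brisco 3.603, Eskel 5.266, Farrow 4.036, Arden 3.365, Galen 4.139.
Jefferson allocation: Harke 3, Dorne 3, Brisco 4, Eskel 6, Farrow 4, Arden 3, Galen 4.
Every allocation lies between the lower and upper quota.

none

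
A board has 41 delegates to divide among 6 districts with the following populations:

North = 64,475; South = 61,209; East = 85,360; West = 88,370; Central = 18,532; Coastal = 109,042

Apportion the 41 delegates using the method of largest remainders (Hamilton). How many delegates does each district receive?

The standard divisor is 426988/41 ≈ 10414.341.
Standard quotas: North 6.1910, South 5.8774, East 8.1964, West 8.4854, Central 1.7795, Coastal 10.4704.
Lower quotas: North 6, South 5, East 8, West 8, Central 1, Coastal 10 (sum 38, leaving 3 seats).
Remainders in descending order: South 0.8774, Central 0.7795, West 0.4854, Coastal 0.4704, East 0.1964, North 0.1910.
The surplus seats go to South, Central, West.

North=6; South=6; East=8; West=9; Central=2; Coastal=10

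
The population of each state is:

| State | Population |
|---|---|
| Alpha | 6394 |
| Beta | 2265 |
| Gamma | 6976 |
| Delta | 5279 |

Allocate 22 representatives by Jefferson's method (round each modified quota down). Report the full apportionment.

Alpha: 7; Beta: 2; Gamma: 7; Delta: 6

Standard divisor 20914/22 ≈ 950.636; standard quotas: Alpha 6.726, Beta 2.383, Gamma 7.338, Delta 5.553.
Rounding down gives 6, 2, 7, 5 = 20 seats, so the divisor must be adjusted.
With modified divisor 876: modified quotas Alpha 7.299, Beta 2.586, Gamma 7.963, Delta 6.026.
Rounding down: Alpha 7, Beta 2, Gamma 7, Delta 6 (total 22).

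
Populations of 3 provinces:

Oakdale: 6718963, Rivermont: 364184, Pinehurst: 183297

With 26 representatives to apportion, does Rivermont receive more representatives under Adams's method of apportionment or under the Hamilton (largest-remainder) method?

Adams: Oakdale 23, Rivermont 2, Pinehurst 1.
Hamilton: Oakdale 24, Rivermont 1, Pinehurst 1.
Rivermont gets 2 under Adams and 1 under Hamilton.

Adams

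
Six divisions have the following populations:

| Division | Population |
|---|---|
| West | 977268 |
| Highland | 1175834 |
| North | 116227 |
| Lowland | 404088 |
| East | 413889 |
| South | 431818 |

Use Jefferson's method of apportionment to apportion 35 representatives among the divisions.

West 10, Highland 12, North 1, Lowland 4, East 4, South 4

Standard divisor 3519124/35 ≈ 100546.4; standard quotas: West 9.720, Highland 11.694, North 1.156, Lowland 4.019, East 4.116, South 4.295.
Rounding down gives 9, 11, 1, 4, 4, 4 = 33 seats, so the divisor must be adjusted.
With modified divisor 94100: modified quotas West 10.385, Highland 12.496, North 1.235, Lowland 4.294, East 4.398, South 4.589.
Rounding down: West 10, Highland 12, North 1, Lowland 4, East 4, South 4 (total 35).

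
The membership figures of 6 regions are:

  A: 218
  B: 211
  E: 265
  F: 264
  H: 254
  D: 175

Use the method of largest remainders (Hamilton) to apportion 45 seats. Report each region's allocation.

The standard divisor is 1387/45 ≈ 30.822.
Standard quotas: A 7.073, B 6.846, E 8.598, F 8.565, H 8.241, D 5.678.
Lower quotas: A 7, B 6, E 8, F 8, H 8, D 5 (sum 42, leaving 3 seats).
Remainders in descending order: B 0.846, D 0.678, E 0.598, F 0.565, H 0.241, A 0.073.
The surplus seats go to B, D, E.

A: 7, B: 7, E: 9, F: 8, H: 8, D: 6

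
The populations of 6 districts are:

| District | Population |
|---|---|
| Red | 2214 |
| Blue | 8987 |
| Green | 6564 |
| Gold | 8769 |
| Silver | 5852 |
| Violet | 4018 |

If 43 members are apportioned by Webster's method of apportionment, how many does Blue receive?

10

Standard divisor 36404/43 ≈ 846.605; standard quotas: Red 2.615, Blue 10.615, Green 7.753, Gold 10.358, Silver 6.912, Violet 4.746.
Rounding to the nearest integer gives 3, 11, 8, 10, 7, 5 = 44 seats, so the divisor must be adjusted.
With modified divisor 870: modified quotas Red 2.545, Blue 10.330, Green 7.545, Gold 10.079, Silver 6.726, Violet 4.618.
Rounding to the nearest integer: Red 3, Blue 10, Green 8, Gold 10, Silver 7, Violet 5 (total 43).
Blue receives 10.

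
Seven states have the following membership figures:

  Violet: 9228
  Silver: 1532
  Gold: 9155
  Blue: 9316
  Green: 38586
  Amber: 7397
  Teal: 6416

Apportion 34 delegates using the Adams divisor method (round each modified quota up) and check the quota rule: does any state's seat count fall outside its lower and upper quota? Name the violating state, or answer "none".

Standard quotas: Violet 3.844, Silver 0.638, Gold 3.813, Blue 3.880, Green 16.072, Amber 3.081, Teal 2.672.
Adams allocation: Violet 4, Silver 1, Gold 4, Blue 4, Green 15, Amber 3, Teal 3.
Green has quota 16.072 (lower 16, upper 17) but receives 15 — outside the quota interval.

Green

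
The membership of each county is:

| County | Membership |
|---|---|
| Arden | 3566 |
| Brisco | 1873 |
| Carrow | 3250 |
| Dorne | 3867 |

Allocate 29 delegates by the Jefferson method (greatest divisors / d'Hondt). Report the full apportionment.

Arden 8, Brisco 4, Carrow 8, Dorne 9

Standard divisor 12556/29 ≈ 432.966; standard quotas: Arden 8.236, Brisco 4.326, Carrow 7.506, Dorne 8.931.
Rounding down gives 8, 4, 7, 8 = 27 seats, so the divisor must be adjusted.
With modified divisor 400: modified quotas Arden 8.915, Brisco 4.683, Carrow 8.125, Dorne 9.668.
Rounding down: Arden 8, Brisco 4, Carrow 8, Dorne 9 (total 29).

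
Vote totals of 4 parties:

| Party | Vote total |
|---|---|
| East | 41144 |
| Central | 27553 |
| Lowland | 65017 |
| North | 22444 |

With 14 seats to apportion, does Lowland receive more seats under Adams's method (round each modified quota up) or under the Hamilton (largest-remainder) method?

Hamilton

Adams: East 4, Central 3, Lowland 5, North 2.
Hamilton: East 4, Central 2, Lowland 6, North 2.
Lowland gets 5 under Adams and 6 under Hamilton.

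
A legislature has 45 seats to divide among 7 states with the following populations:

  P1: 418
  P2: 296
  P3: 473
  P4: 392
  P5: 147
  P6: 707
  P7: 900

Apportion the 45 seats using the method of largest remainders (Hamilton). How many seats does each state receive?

P1=6, P2=4, P3=6, P4=5, P5=2, P6=10, P7=12

Standard divisor: 3333 ÷ 45 ≈ 74.067.
Standard quotas: P1 5.644, P2 3.996, P3 6.386, P4 5.293, P5 1.985, P6 9.545, P7 12.151.
Lower quotas: P1 5, P2 3, P3 6, P4 5, P5 1, P6 9, P7 12 (sum 41, leaving 4 seats).
Remainders in descending order: P2 0.996, P5 0.985, P1 0.644, P6 0.545, P3 0.386, P4 0.293, P7 0.151.
The surplus seats go to P2, P5, P1, P6.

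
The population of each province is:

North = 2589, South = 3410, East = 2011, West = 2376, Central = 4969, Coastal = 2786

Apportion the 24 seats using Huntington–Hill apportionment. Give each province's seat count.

North: 3; South: 4; East: 3; West: 3; Central: 7; Coastal: 4

With divisor 765: modified quotas North 3.384, South 4.458, East 2.629, West 3.106, Central 6.495, Coastal 3.642.
Geometric-mean thresholds: North √(3·4)=3.464, South √(4·5)=4.472, East √(2·3)=2.449, West √(3·4)=3.464, Central √(6·7)=6.481, Coastal √(3·4)=3.464.
Each quota rounded against its threshold gives North 3, South 4, East 3, West 3, Central 7, Coastal 4 (total 24).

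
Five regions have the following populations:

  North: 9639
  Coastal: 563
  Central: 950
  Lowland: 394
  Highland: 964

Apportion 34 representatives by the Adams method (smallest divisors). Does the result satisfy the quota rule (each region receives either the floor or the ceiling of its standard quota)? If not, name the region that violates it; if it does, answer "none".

North

Standard quotas: North 26.197, Coastal 1.530, Central 2.582, Lowland 1.071, Highland 2.620.
Adams allocation: North 25, Coastal 2, Central 3, Lowland 1, Highland 3.
North has quota 26.197 (lower 26, upper 27) but receives 25 — outside the quota interval.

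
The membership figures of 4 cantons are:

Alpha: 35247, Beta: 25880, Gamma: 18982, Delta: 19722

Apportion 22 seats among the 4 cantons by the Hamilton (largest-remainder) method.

The standard divisor is 99831/22 ≈ 4537.773.
Standard quotas: Alpha 7.7675, Beta 5.7032, Gamma 4.1831, Delta 4.3462.
Lower quotas: Alpha 7, Beta 5, Gamma 4, Delta 4 (sum 20, leaving 2 seats).
Remainders in descending order: Alpha 0.7675, Beta 0.7032, Delta 0.3462, Gamma 0.1831.
Largest remainders: Alpha, Beta receive the extra seats.

Alpha 8, Beta 6, Gamma 4, Delta 4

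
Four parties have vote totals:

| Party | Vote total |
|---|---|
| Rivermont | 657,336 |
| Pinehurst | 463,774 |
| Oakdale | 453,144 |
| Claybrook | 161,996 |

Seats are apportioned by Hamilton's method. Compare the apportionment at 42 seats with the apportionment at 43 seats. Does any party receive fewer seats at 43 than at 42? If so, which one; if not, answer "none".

At 42 seats: Rivermont 16, Pinehurst 11, Oakdale 11, Claybrook 4.
At 43 seats: Rivermont 16, Pinehurst 12, Oakdale 11, Claybrook 4.
No party's allocation decreased.

none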